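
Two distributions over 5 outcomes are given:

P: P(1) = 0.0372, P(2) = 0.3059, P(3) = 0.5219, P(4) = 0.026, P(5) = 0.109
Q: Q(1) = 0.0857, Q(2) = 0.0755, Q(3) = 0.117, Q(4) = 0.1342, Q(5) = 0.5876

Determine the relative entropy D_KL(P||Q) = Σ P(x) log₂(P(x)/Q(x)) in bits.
1.3721 bits

D_KL(P||Q) = Σ P(x) log₂(P(x)/Q(x))

Computing term by term:
  P(1)·log₂(P(1)/Q(1)) = 0.0372·log₂(0.0372/0.0857) = -0.04479
  P(2)·log₂(P(2)/Q(2)) = 0.3059·log₂(0.3059/0.0755) = 0.61746
  P(3)·log₂(P(3)/Q(3)) = 0.5219·log₂(0.5219/0.117) = 1.12588
  P(4)·log₂(P(4)/Q(4)) = 0.026·log₂(0.026/0.1342) = -0.06156
  P(5)·log₂(P(5)/Q(5)) = 0.109·log₂(0.109/0.5876) = -0.26493

D_KL(P||Q) = -0.04479 + 0.61746 + 1.12588 - 0.06156 - 0.26493 = 1.37206 ≈ 1.3721 bits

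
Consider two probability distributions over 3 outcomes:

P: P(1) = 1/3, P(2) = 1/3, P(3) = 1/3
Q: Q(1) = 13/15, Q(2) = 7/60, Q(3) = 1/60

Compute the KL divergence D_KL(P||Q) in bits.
1.4860 bits

D_KL(P||Q) = Σ P(x) log₂(P(x)/Q(x))

Computing term by term:
  P(1)·log₂(P(1)/Q(1)) = (1/3)·log₂((1/3)/(13/15)) = -0.45950
  P(2)·log₂(P(2)/Q(2)) = (1/3)·log₂((1/3)/(7/60)) = 0.50486
  P(3)·log₂(P(3)/Q(3)) = (1/3)·log₂((1/3)/(1/60)) = 1.44064

D_KL(P||Q) = -0.45950 + 0.50486 + 1.44064 = 1.48600 ≈ 1.4860 bits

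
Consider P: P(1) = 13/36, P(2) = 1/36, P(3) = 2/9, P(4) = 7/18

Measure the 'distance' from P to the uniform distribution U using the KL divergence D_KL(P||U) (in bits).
0.3136 bits

U(i) = 1/4 for all i

D_KL(P||U) = Σ P(x) log₂(P(x) / (1/4))
           = Σ P(x) log₂(P(x)) + log₂(4)
           = log₂(4) - H(P)

H(P) = -Σ P(x) log₂(P(x)):
  -P(1)·log₂(P(1)) = -(13/36)·log₂(13/36) = 0.53065
  -P(2)·log₂(P(2)) = -(1/36)·log₂(1/36) = 0.14361
  -P(3)·log₂(P(3)) = -(2/9)·log₂(2/9) = 0.48221
  -P(4)·log₂(P(4)) = -(7/18)·log₂(7/18) = 0.52989
H(P) = 0.53065 + 0.14361 + 0.48221 + 0.52989 = 1.68636 bits

log₂(4) = 2.00000 bits

D_KL(P||U) = 2.00000 - 1.68636 = 0.31364 ≈ 0.3136 bits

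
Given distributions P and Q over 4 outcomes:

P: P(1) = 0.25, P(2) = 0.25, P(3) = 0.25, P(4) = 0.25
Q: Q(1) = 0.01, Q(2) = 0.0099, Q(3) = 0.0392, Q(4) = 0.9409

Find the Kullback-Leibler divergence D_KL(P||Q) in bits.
2.5158 bits

D_KL(P||Q) = Σ P(x) log₂(P(x)/Q(x))

Computing term by term:
  P(1)·log₂(P(1)/Q(1)) = 0.25·log₂(0.25/0.01) = 1.16096
  P(2)·log₂(P(2)/Q(2)) = 0.25·log₂(0.25/0.0099) = 1.16459
  P(3)·log₂(P(3)/Q(3)) = 0.25·log₂(0.25/0.0392) = 0.66825
  P(4)·log₂(P(4)/Q(4)) = 0.25·log₂(0.25/0.9409) = -0.47803

D_KL(P||Q) = 1.16096 + 1.16459 + 0.66825 - 0.47803 = 2.51577 ≈ 2.5158 bits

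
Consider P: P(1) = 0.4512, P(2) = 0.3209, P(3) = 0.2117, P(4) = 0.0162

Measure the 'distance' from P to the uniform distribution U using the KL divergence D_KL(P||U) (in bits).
0.3852 bits

U(i) = 1/4 for all i

D_KL(P||U) = Σ P(x) log₂(P(x) / (1/4))
           = Σ P(x) log₂(P(x)) + log₂(4)
           = log₂(4) - H(P)

H(P) = -Σ P(x) log₂(P(x)):
  -P(1)·log₂(P(1)) = -(0.4512)·log₂(0.4512) = 0.51805
  -P(2)·log₂(P(2)) = -(0.3209)·log₂(0.3209) = 0.52621
  -P(3)·log₂(P(3)) = -(0.2117)·log₂(0.2117) = 0.47419
  -P(4)·log₂(P(4)) = -(0.0162)·log₂(0.0162) = 0.09636
H(P) = 0.51805 + 0.52621 + 0.47419 + 0.09636 = 1.61481 bits

log₂(4) = 2.00000 bits

D_KL(P||U) = 2.00000 - 1.61481 = 0.38519 ≈ 0.3852 bits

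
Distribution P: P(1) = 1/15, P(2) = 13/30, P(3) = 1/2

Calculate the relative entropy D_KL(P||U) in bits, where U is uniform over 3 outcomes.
0.3017 bits

U(i) = 1/3 for all i

D_KL(P||U) = Σ P(x) log₂(P(x) / (1/3))
           = Σ P(x) log₂(P(x)) + log₂(3)
           = log₂(3) - H(P)

H(P) = -Σ P(x) log₂(P(x)):
  -P(1)·log₂(P(1)) = -(1/15)·log₂(1/15) = 0.26046
  -P(2)·log₂(P(2)) = -(13/30)·log₂(13/30) = 0.52280
  -P(3)·log₂(P(3)) = -(1/2)·log₂(1/2) = 0.50000
H(P) = 0.26046 + 0.52280 + 0.50000 = 1.28326 bits

log₂(3) = 1.58496 bits

D_KL(P||U) = 1.58496 - 1.28326 = 0.30170 ≈ 0.3017 bits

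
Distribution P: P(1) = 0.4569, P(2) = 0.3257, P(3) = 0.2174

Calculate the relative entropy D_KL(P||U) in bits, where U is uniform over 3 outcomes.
0.0629 bits

U(i) = 1/3 for all i

D_KL(P||U) = Σ P(x) log₂(P(x) / (1/3))
           = Σ P(x) log₂(P(x)) + log₂(3)
           = log₂(3) - H(P)

H(P) = -Σ P(x) log₂(P(x)):
  -P(1)·log₂(P(1)) = -(0.4569)·log₂(0.4569) = 0.51632
  -P(2)·log₂(P(2)) = -(0.3257)·log₂(0.3257) = 0.52711
  -P(3)·log₂(P(3)) = -(0.2174)·log₂(0.2174) = 0.47862
H(P) = 0.51632 + 0.52711 + 0.47862 = 1.52205 bits

log₂(3) = 1.58496 bits

D_KL(P||U) = 1.58496 - 1.52205 = 0.06291 ≈ 0.0629 bits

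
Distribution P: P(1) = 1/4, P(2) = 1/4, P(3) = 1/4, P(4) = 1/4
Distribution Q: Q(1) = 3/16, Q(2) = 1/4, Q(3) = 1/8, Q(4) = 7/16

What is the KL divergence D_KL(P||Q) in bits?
0.1519 bits

D_KL(P||Q) = Σ P(x) log₂(P(x)/Q(x))

Computing term by term:
  P(1)·log₂(P(1)/Q(1)) = (1/4)·log₂((1/4)/(3/16)) = 0.10376
  P(2)·log₂(P(2)/Q(2)) = (1/4)·log₂((1/4)/(1/4)) = 0.00000
  P(3)·log₂(P(3)/Q(3)) = (1/4)·log₂((1/4)/(1/8)) = 0.25000
  P(4)·log₂(P(4)/Q(4)) = (1/4)·log₂((1/4)/(7/16)) = -0.20184

D_KL(P||Q) = 0.10376 + 0.00000 + 0.25000 - 0.20184 = 0.15192 ≈ 0.1519 bits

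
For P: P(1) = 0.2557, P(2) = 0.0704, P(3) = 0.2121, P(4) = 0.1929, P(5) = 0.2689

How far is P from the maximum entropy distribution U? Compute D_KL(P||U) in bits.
0.1073 bits

U(i) = 1/5 for all i

D_KL(P||U) = Σ P(x) log₂(P(x) / (1/5))
           = Σ P(x) log₂(P(x)) + log₂(5)
           = log₂(5) - H(P)

H(P) = -Σ P(x) log₂(P(x)):
  -P(1)·log₂(P(1)) = -(0.2557)·log₂(0.2557) = 0.50308
  -P(2)·log₂(P(2)) = -(0.0704)·log₂(0.0704) = 0.26951
  -P(3)·log₂(P(3)) = -(0.2121)·log₂(0.2121) = 0.47451
  -P(4)·log₂(P(4)) = -(0.1929)·log₂(0.1929) = 0.45796
  -P(5)·log₂(P(5)) = -(0.2689)·log₂(0.2689) = 0.50953
H(P) = 0.50308 + 0.26951 + 0.47451 + 0.45796 + 0.50953 = 2.21459 bits

log₂(5) = 2.32193 bits

D_KL(P||U) = 2.32193 - 2.21459 = 0.10734 ≈ 0.1073 bits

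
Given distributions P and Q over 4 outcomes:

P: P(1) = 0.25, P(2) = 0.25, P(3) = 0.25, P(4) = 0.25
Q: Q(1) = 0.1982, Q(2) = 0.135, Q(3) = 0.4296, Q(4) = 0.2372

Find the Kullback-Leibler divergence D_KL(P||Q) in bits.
0.1297 bits

D_KL(P||Q) = Σ P(x) log₂(P(x)/Q(x))

Computing term by term:
  P(1)·log₂(P(1)/Q(1)) = 0.25·log₂(0.25/0.1982) = 0.08374
  P(2)·log₂(P(2)/Q(2)) = 0.25·log₂(0.25/0.135) = 0.22224
  P(3)·log₂(P(3)/Q(3)) = 0.25·log₂(0.25/0.4296) = -0.19527
  P(4)·log₂(P(4)/Q(4)) = 0.25·log₂(0.25/0.2372) = 0.01896

D_KL(P||Q) = 0.08374 + 0.22224 - 0.19527 + 0.01896 = 0.12967 ≈ 0.1297 bits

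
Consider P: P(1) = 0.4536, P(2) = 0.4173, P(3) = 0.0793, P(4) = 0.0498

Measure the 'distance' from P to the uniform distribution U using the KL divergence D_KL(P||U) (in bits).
0.4510 bits

U(i) = 1/4 for all i

D_KL(P||U) = Σ P(x) log₂(P(x) / (1/4))
           = Σ P(x) log₂(P(x)) + log₂(4)
           = log₂(4) - H(P)

H(P) = -Σ P(x) log₂(P(x)):
  -P(1)·log₂(P(1)) = -(0.4536)·log₂(0.4536) = 0.51733
  -P(2)·log₂(P(2)) = -(0.4173)·log₂(0.4173) = 0.52615
  -P(3)·log₂(P(3)) = -(0.0793)·log₂(0.0793) = 0.28996
  -P(4)·log₂(P(4)) = -(0.0498)·log₂(0.0498) = 0.21552
H(P) = 0.51733 + 0.52615 + 0.28996 + 0.21552 = 1.54896 bits

log₂(4) = 2.00000 bits

D_KL(P||U) = 2.00000 - 1.54896 = 0.45104 ≈ 0.4510 bits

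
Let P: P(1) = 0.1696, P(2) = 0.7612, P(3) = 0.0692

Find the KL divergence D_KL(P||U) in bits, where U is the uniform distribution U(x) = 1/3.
0.5845 bits

U(i) = 1/3 for all i

D_KL(P||U) = Σ P(x) log₂(P(x) / (1/3))
           = Σ P(x) log₂(P(x)) + log₂(3)
           = log₂(3) - H(P)

H(P) = -Σ P(x) log₂(P(x)):
  -P(1)·log₂(P(1)) = -(0.1696)·log₂(0.1696) = 0.43414
  -P(2)·log₂(P(2)) = -(0.7612)·log₂(0.7612) = 0.29965
  -P(3)·log₂(P(3)) = -(0.0692)·log₂(0.0692) = 0.26663
H(P) = 0.43414 + 0.29965 + 0.26663 = 1.00042 bits

log₂(3) = 1.58496 bits

D_KL(P||U) = 1.58496 - 1.00042 = 0.58454 ≈ 0.5845 bits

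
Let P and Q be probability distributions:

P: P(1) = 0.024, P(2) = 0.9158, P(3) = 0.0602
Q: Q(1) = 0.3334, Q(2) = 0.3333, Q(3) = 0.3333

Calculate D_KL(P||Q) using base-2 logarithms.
1.0957 bits

D_KL(P||Q) = Σ P(x) log₂(P(x)/Q(x))

Computing term by term:
  P(1)·log₂(P(1)/Q(1)) = 0.024·log₂(0.024/0.3334) = -0.09111
  P(2)·log₂(P(2)/Q(2)) = 0.9158·log₂(0.9158/0.3333) = 1.33543
  P(3)·log₂(P(3)/Q(3)) = 0.0602·log₂(0.0602/0.3333) = -0.14863

D_KL(P||Q) = -0.09111 + 1.33543 - 0.14863 = 1.09569 ≈ 1.0957 bits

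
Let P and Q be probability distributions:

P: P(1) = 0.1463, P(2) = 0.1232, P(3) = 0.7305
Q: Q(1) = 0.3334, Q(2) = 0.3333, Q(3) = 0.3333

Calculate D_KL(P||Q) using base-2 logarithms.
0.4762 bits

D_KL(P||Q) = Σ P(x) log₂(P(x)/Q(x))

Computing term by term:
  P(1)·log₂(P(1)/Q(1)) = 0.1463·log₂(0.1463/0.3334) = -0.17385
  P(2)·log₂(P(2)/Q(2)) = 0.1232·log₂(0.1232/0.3333) = -0.17689
  P(3)·log₂(P(3)/Q(3)) = 0.7305·log₂(0.7305/0.3333) = 0.82697

D_KL(P||Q) = -0.17385 - 0.17689 + 0.82697 = 0.47623 ≈ 0.4762 bits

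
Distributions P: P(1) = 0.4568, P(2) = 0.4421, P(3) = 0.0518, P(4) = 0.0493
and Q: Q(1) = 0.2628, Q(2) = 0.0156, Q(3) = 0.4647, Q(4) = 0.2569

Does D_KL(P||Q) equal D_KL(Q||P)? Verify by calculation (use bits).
D_KL(P||Q) = 2.2160 bits, D_KL(Q||P) = 1.7978 bits. No — D_KL(P||Q) ≠ D_KL(Q||P) for this pair.

D_KL(P||Q) = Σ P(x) log₂(P(x)/Q(x))

Computing term by term:
  P(1)·log₂(P(1)/Q(1)) = 0.4568·log₂(0.4568/0.2628) = 0.36434
  P(2)·log₂(P(2)/Q(2)) = 0.4421·log₂(0.4421/0.0156) = 2.13302
  P(3)·log₂(P(3)/Q(3)) = 0.0518·log₂(0.0518/0.4647) = -0.16396
  P(4)·log₂(P(4)/Q(4)) = 0.0493·log₂(0.0493/0.2569) = -0.11741

D_KL(P||Q) = 0.36434 + 2.13302 - 0.16396 - 0.11741 = 2.21599 ≈ 2.2160 bits

D_KL(Q||P) = Σ Q(x) log₂(Q(x)/P(x))

Computing term by term:
  Q(1)·log₂(Q(1)/P(1)) = 0.2628·log₂(0.2628/0.4568) = -0.20961
  Q(2)·log₂(Q(2)/P(2)) = 0.0156·log₂(0.0156/0.4421) = -0.07527
  Q(3)·log₂(Q(3)/P(3)) = 0.4647·log₂(0.4647/0.0518) = 1.47090
  Q(4)·log₂(Q(4)/P(4)) = 0.2569·log₂(0.2569/0.0493) = 0.61182

D_KL(Q||P) = -0.20961 - 0.07527 + 1.47090 + 0.61182 = 1.79784 ≈ 1.7978 bits

These are NOT equal (difference: 0.4182 bits). KL divergence is asymmetric: D_KL(P||Q) ≠ D_KL(Q||P) in general.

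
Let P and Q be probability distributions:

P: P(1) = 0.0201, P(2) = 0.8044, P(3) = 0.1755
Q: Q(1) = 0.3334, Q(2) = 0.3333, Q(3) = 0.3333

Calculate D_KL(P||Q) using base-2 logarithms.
0.7786 bits

D_KL(P||Q) = Σ P(x) log₂(P(x)/Q(x))

Computing term by term:
  P(1)·log₂(P(1)/Q(1)) = 0.0201·log₂(0.0201/0.3334) = -0.08144
  P(2)·log₂(P(2)/Q(2)) = 0.8044·log₂(0.8044/0.3333) = 1.02247
  P(3)·log₂(P(3)/Q(3)) = 0.1755·log₂(0.1755/0.3333) = -0.16240

D_KL(P||Q) = -0.08144 + 1.02247 - 0.16240 = 0.77863 ≈ 0.7786 bits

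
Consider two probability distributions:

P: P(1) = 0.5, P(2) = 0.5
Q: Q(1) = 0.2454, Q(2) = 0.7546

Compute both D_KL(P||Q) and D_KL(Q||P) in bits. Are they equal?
D_KL(P||Q) = 0.2165 bits, D_KL(Q||P) = 0.1961 bits. No, they are not equal.

D_KL(P||Q) = Σ P(x) log₂(P(x)/Q(x))

Computing term by term:
  P(1)·log₂(P(1)/Q(1)) = 0.5·log₂(0.5/0.2454) = 0.51340
  P(2)·log₂(P(2)/Q(2)) = 0.5·log₂(0.5/0.7546) = -0.29689

D_KL(P||Q) = 0.51340 - 0.29689 = 0.21651 ≈ 0.2165 bits

D_KL(Q||P) = Σ Q(x) log₂(Q(x)/P(x))

Computing term by term:
  Q(1)·log₂(Q(1)/P(1)) = 0.2454·log₂(0.2454/0.5) = -0.25197
  Q(2)·log₂(Q(2)/P(2)) = 0.7546·log₂(0.7546/0.5) = 0.44807

D_KL(Q||P) = -0.25197 + 0.44807 = 0.19610 ≈ 0.1961 bits

These are NOT equal (difference: 0.0204 bits). KL divergence is asymmetric: D_KL(P||Q) ≠ D_KL(Q||P) in general.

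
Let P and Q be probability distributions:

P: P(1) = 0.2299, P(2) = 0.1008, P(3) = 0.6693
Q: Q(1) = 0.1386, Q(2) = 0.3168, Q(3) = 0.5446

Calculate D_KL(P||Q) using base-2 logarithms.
0.2004 bits

D_KL(P||Q) = Σ P(x) log₂(P(x)/Q(x))

Computing term by term:
  P(1)·log₂(P(1)/Q(1)) = 0.2299·log₂(0.2299/0.1386) = 0.16785
  P(2)·log₂(P(2)/Q(2)) = 0.1008·log₂(0.1008/0.3168) = -0.16653
  P(3)·log₂(P(3)/Q(3)) = 0.6693·log₂(0.6693/0.5446) = 0.19909

D_KL(P||Q) = 0.16785 - 0.16653 + 0.19909 = 0.20041 ≈ 0.2004 bits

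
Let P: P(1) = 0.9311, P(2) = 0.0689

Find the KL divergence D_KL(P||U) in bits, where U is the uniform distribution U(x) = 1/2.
0.6382 bits

U(i) = 1/2 for all i

D_KL(P||U) = Σ P(x) log₂(P(x) / (1/2))
           = Σ P(x) log₂(P(x)) + log₂(2)
           = log₂(2) - H(P)

H(P) = -Σ P(x) log₂(P(x)):
  -P(1)·log₂(P(1)) = -(0.9311)·log₂(0.9311) = 0.09590
  -P(2)·log₂(P(2)) = -(0.0689)·log₂(0.0689) = 0.26591
H(P) = 0.09590 + 0.26591 = 0.36181 bits

log₂(2) = 1.00000 bits

D_KL(P||U) = 1.00000 - 0.36181 = 0.63819 ≈ 0.6382 bits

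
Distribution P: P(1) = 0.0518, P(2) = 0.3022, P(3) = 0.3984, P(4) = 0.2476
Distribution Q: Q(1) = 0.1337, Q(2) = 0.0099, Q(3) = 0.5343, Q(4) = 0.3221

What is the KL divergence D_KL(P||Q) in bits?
1.1569 bits

D_KL(P||Q) = Σ P(x) log₂(P(x)/Q(x))

Computing term by term:
  P(1)·log₂(P(1)/Q(1)) = 0.0518·log₂(0.0518/0.1337) = -0.07086
  P(2)·log₂(P(2)/Q(2)) = 0.3022·log₂(0.3022/0.0099) = 1.49043
  P(3)·log₂(P(3)/Q(3)) = 0.3984·log₂(0.3984/0.5343) = -0.16870
  P(4)·log₂(P(4)/Q(4)) = 0.2476·log₂(0.2476/0.3221) = -0.09396

D_KL(P||Q) = -0.07086 + 1.49043 - 0.16870 - 0.09396 = 1.15691 ≈ 1.1569 bits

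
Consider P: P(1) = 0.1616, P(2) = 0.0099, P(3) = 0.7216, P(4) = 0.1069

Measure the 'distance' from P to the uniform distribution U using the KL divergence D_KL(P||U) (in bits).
0.8247 bits

U(i) = 1/4 for all i

D_KL(P||U) = Σ P(x) log₂(P(x) / (1/4))
           = Σ P(x) log₂(P(x)) + log₂(4)
           = log₂(4) - H(P)

H(P) = -Σ P(x) log₂(P(x)):
  -P(1)·log₂(P(1)) = -(0.1616)·log₂(0.1616) = 0.42493
  -P(2)·log₂(P(2)) = -(0.0099)·log₂(0.0099) = 0.06592
  -P(3)·log₂(P(3)) = -(0.7216)·log₂(0.7216) = 0.33968
  -P(4)·log₂(P(4)) = -(0.1069)·log₂(0.1069) = 0.34482
H(P) = 0.42493 + 0.06592 + 0.33968 + 0.34482 = 1.17535 bits

log₂(4) = 2.00000 bits

D_KL(P||U) = 2.00000 - 1.17535 = 0.82465 ≈ 0.8247 bits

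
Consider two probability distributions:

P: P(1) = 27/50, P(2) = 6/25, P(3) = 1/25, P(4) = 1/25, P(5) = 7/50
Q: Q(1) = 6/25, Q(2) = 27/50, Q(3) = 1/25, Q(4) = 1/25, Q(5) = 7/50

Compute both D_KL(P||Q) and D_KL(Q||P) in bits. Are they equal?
D_KL(P||Q) = 0.3510 bits, D_KL(Q||P) = 0.3510 bits. Yes, in this case they are equal (although KL divergence is not symmetric in general).

D_KL(P||Q) = Σ P(x) log₂(P(x)/Q(x))

Computing term by term:
  P(1)·log₂(P(1)/Q(1)) = (27/50)·log₂((27/50)/(6/25)) = 0.63176
  P(2)·log₂(P(2)/Q(2)) = (6/25)·log₂((6/25)/(27/50)) = -0.28078
  P(3)·log₂(P(3)/Q(3)) = (1/25)·log₂((1/25)/(1/25)) = 0.00000
  P(4)·log₂(P(4)/Q(4)) = (1/25)·log₂((1/25)/(1/25)) = 0.00000
  P(5)·log₂(P(5)/Q(5)) = (7/50)·log₂((7/50)/(7/50)) = 0.00000

D_KL(P||Q) = 0.63176 - 0.28078 + 0.00000 + 0.00000 + 0.00000 = 0.35098 ≈ 0.3510 bits

D_KL(Q||P) = Σ Q(x) log₂(Q(x)/P(x))

Computing term by term:
  Q(1)·log₂(Q(1)/P(1)) = (6/25)·log₂((6/25)/(27/50)) = -0.28078
  Q(2)·log₂(Q(2)/P(2)) = (27/50)·log₂((27/50)/(6/25)) = 0.63176
  Q(3)·log₂(Q(3)/P(3)) = (1/25)·log₂((1/25)/(1/25)) = 0.00000
  Q(4)·log₂(Q(4)/P(4)) = (1/25)·log₂((1/25)/(1/25)) = 0.00000
  Q(5)·log₂(Q(5)/P(5)) = (7/50)·log₂((7/50)/(7/50)) = 0.00000

D_KL(Q||P) = -0.28078 + 0.63176 + 0.00000 + 0.00000 + 0.00000 = 0.35098 ≈ 0.3510 bits

These ARE equal here. Q is P with outcomes relabeled (Q(1) = P(2), Q(2) = P(1), Q(3) = P(4), Q(4) = P(3)) by a relabeling that is its own inverse, so the two sums contain exactly the same terms in a different order. This is a special case — KL divergence is not symmetric in general: D_KL(P||Q) ≠ D_KL(Q||P) for most P, Q.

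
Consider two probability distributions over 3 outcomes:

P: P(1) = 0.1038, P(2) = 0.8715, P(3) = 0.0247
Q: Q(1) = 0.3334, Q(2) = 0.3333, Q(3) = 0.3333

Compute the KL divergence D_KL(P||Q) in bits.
0.9410 bits

D_KL(P||Q) = Σ P(x) log₂(P(x)/Q(x))

Computing term by term:
  P(1)·log₂(P(1)/Q(1)) = 0.1038·log₂(0.1038/0.3334) = -0.17474
  P(2)·log₂(P(2)/Q(2)) = 0.8715·log₂(0.8715/0.3333) = 1.20849
  P(3)·log₂(P(3)/Q(3)) = 0.0247·log₂(0.0247/0.3333) = -0.09273

D_KL(P||Q) = -0.17474 + 1.20849 - 0.09273 = 0.94102 ≈ 0.9410 bits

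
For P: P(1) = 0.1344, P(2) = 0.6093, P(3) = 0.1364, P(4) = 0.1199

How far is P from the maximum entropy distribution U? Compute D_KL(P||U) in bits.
0.4164 bits

U(i) = 1/4 for all i

D_KL(P||U) = Σ P(x) log₂(P(x) / (1/4))
           = Σ P(x) log₂(P(x)) + log₂(4)
           = log₂(4) - H(P)

H(P) = -Σ P(x) log₂(P(x)):
  -P(1)·log₂(P(1)) = -(0.1344)·log₂(0.1344) = 0.38914
  -P(2)·log₂(P(2)) = -(0.6093)·log₂(0.6093) = 0.43551
  -P(3)·log₂(P(3)) = -(0.1364)·log₂(0.1364) = 0.39203
  -P(4)·log₂(P(4)) = -(0.1199)·log₂(0.1199) = 0.36691
H(P) = 0.38914 + 0.43551 + 0.39203 + 0.36691 = 1.58359 bits

log₂(4) = 2.00000 bits

D_KL(P||U) = 2.00000 - 1.58359 = 0.41641 ≈ 0.4164 bits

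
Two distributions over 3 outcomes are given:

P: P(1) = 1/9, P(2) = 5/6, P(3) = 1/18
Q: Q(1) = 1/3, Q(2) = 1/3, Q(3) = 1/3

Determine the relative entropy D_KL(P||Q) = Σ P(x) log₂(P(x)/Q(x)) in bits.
0.7819 bits

D_KL(P||Q) = Σ P(x) log₂(P(x)/Q(x))

Computing term by term:
  P(1)·log₂(P(1)/Q(1)) = (1/9)·log₂((1/9)/(1/3)) = -0.17611
  P(2)·log₂(P(2)/Q(2)) = (5/6)·log₂((5/6)/(1/3)) = 1.10161
  P(3)·log₂(P(3)/Q(3)) = (1/18)·log₂((1/18)/(1/3)) = -0.14361

D_KL(P||Q) = -0.17611 + 1.10161 - 0.14361 = 0.78189 ≈ 0.7819 bits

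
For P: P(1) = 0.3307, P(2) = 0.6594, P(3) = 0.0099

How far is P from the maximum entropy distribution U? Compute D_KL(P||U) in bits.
0.5950 bits

U(i) = 1/3 for all i

D_KL(P||U) = Σ P(x) log₂(P(x) / (1/3))
           = Σ P(x) log₂(P(x)) + log₂(3)
           = log₂(3) - H(P)

H(P) = -Σ P(x) log₂(P(x)):
  -P(1)·log₂(P(1)) = -(0.3307)·log₂(0.3307) = 0.52793
  -P(2)·log₂(P(2)) = -(0.6594)·log₂(0.6594) = 0.39615
  -P(3)·log₂(P(3)) = -(0.0099)·log₂(0.0099) = 0.06592
H(P) = 0.52793 + 0.39615 + 0.06592 = 0.99000 bits

log₂(3) = 1.58496 bits

D_KL(P||U) = 1.58496 - 0.99000 = 0.59496 ≈ 0.5950 bits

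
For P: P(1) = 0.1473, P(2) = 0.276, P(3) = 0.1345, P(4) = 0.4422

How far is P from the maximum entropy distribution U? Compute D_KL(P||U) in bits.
0.1705 bits

U(i) = 1/4 for all i

D_KL(P||U) = Σ P(x) log₂(P(x) / (1/4))
           = Σ P(x) log₂(P(x)) + log₂(4)
           = log₂(4) - H(P)

H(P) = -Σ P(x) log₂(P(x)):
  -P(1)·log₂(P(1)) = -(0.1473)·log₂(0.1473) = 0.40702
  -P(2)·log₂(P(2)) = -(0.276)·log₂(0.276) = 0.51260
  -P(3)·log₂(P(3)) = -(0.1345)·log₂(0.1345) = 0.38929
  -P(4)·log₂(P(4)) = -(0.4422)·log₂(0.4422) = 0.52057
H(P) = 0.40702 + 0.51260 + 0.38929 + 0.52057 = 1.82948 bits

log₂(4) = 2.00000 bits

D_KL(P||U) = 2.00000 - 1.82948 = 0.17052 ≈ 0.1705 bits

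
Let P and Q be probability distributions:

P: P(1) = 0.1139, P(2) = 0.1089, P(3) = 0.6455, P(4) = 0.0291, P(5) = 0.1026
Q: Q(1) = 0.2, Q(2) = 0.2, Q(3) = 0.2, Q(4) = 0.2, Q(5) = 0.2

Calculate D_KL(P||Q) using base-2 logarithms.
0.7234 bits

D_KL(P||Q) = Σ P(x) log₂(P(x)/Q(x))

Computing term by term:
  P(1)·log₂(P(1)/Q(1)) = 0.1139·log₂(0.1139/0.2) = -0.09251
  P(2)·log₂(P(2)/Q(2)) = 0.1089·log₂(0.1089/0.2) = -0.09550
  P(3)·log₂(P(3)/Q(3)) = 0.6455·log₂(0.6455/0.2) = 1.09116
  P(4)·log₂(P(4)/Q(4)) = 0.0291·log₂(0.0291/0.2) = -0.08092
  P(5)·log₂(P(5)/Q(5)) = 0.1026·log₂(0.1026/0.2) = -0.09880

D_KL(P||Q) = -0.09251 - 0.09550 + 1.09116 - 0.08092 - 0.09880 = 0.72343 ≈ 0.7234 bits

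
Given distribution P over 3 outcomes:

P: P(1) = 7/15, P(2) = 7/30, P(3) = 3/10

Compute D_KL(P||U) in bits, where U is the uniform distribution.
0.0609 bits

U(i) = 1/3 for all i

D_KL(P||U) = Σ P(x) log₂(P(x) / (1/3))
           = Σ P(x) log₂(P(x)) + log₂(3)
           = log₂(3) - H(P)

H(P) = -Σ P(x) log₂(P(x)):
  -P(1)·log₂(P(1)) = -(7/15)·log₂(7/15) = 0.51312
  -P(2)·log₂(P(2)) = -(7/30)·log₂(7/30) = 0.48989
  -P(3)·log₂(P(3)) = -(3/10)·log₂(3/10) = 0.52109
H(P) = 0.51312 + 0.48989 + 0.52109 = 1.52410 bits

log₂(3) = 1.58496 bits

D_KL(P||U) = 1.58496 - 1.52410 = 0.06086 ≈ 0.0609 bits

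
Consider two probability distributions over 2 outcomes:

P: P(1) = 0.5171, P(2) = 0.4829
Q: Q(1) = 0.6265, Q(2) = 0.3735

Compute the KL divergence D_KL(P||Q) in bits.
0.0358 bits

D_KL(P||Q) = Σ P(x) log₂(P(x)/Q(x))

Computing term by term:
  P(1)·log₂(P(1)/Q(1)) = 0.5171·log₂(0.5171/0.6265) = -0.14317
  P(2)·log₂(P(2)/Q(2)) = 0.4829·log₂(0.4829/0.3735) = 0.17897

D_KL(P||Q) = -0.14317 + 0.17897 = 0.03580 ≈ 0.0358 bits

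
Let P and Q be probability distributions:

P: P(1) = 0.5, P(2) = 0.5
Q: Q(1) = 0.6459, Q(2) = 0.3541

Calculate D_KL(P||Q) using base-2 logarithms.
0.0642 bits

D_KL(P||Q) = Σ P(x) log₂(P(x)/Q(x))

Computing term by term:
  P(1)·log₂(P(1)/Q(1)) = 0.5·log₂(0.5/0.6459) = -0.18469
  P(2)·log₂(P(2)/Q(2)) = 0.5·log₂(0.5/0.3541) = 0.24889

D_KL(P||Q) = -0.18469 + 0.24889 = 0.06420 ≈ 0.0642 bits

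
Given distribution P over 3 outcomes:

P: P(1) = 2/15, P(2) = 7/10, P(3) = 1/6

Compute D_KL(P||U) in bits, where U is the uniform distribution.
0.4063 bits

U(i) = 1/3 for all i

D_KL(P||U) = Σ P(x) log₂(P(x) / (1/3))
           = Σ P(x) log₂(P(x)) + log₂(3)
           = log₂(3) - H(P)

H(P) = -Σ P(x) log₂(P(x)):
  -P(1)·log₂(P(1)) = -(2/15)·log₂(2/15) = 0.38759
  -P(2)·log₂(P(2)) = -(7/10)·log₂(7/10) = 0.36020
  -P(3)·log₂(P(3)) = -(1/6)·log₂(1/6) = 0.43083
H(P) = 0.38759 + 0.36020 + 0.43083 = 1.17862 bits

log₂(3) = 1.58496 bits

D_KL(P||U) = 1.58496 - 1.17862 = 0.40634 ≈ 0.4063 bits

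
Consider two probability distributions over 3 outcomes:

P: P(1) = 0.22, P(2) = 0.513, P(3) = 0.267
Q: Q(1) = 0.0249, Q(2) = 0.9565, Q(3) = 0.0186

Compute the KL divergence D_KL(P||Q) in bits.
1.2566 bits

D_KL(P||Q) = Σ P(x) log₂(P(x)/Q(x))

Computing term by term:
  P(1)·log₂(P(1)/Q(1)) = 0.22·log₂(0.22/0.0249) = 0.69152
  P(2)·log₂(P(2)/Q(2)) = 0.513·log₂(0.513/0.9565) = -0.46109
  P(3)·log₂(P(3)/Q(3)) = 0.267·log₂(0.267/0.0186) = 1.02621

D_KL(P||Q) = 0.69152 - 0.46109 + 1.02621 = 1.25664 ≈ 1.2566 bits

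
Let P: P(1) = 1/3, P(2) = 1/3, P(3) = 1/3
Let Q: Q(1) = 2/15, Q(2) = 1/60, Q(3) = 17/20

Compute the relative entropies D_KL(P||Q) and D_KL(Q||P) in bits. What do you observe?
D_KL(P||Q) = 1.4311 bits, D_KL(Q||P) = 0.8996 bits. The two directions give different values (D_KL(P||Q) exceeds D_KL(Q||P) by 0.5315 bits): KL divergence is asymmetric.

D_KL(P||Q) = Σ P(x) log₂(P(x)/Q(x))

Computing term by term:
  P(1)·log₂(P(1)/Q(1)) = (1/3)·log₂((1/3)/(2/15)) = 0.44064
  P(2)·log₂(P(2)/Q(2)) = (1/3)·log₂((1/3)/(1/60)) = 1.44064
  P(3)·log₂(P(3)/Q(3)) = (1/3)·log₂((1/3)/(17/20)) = -0.45017

D_KL(P||Q) = 0.44064 + 1.44064 - 0.45017 = 1.43111 ≈ 1.4311 bits

D_KL(Q||P) = Σ Q(x) log₂(Q(x)/P(x))

Computing term by term:
  Q(1)·log₂(Q(1)/P(1)) = (2/15)·log₂((2/15)/(1/3)) = -0.17626
  Q(2)·log₂(Q(2)/P(2)) = (1/60)·log₂((1/60)/(1/3)) = -0.07203
  Q(3)·log₂(Q(3)/P(3)) = (17/20)·log₂((17/20)/(1/3)) = 1.14792

D_KL(Q||P) = -0.17626 - 0.07203 + 1.14792 = 0.89963 ≈ 0.8996 bits

These are NOT equal (difference: 0.5315 bits). KL divergence is asymmetric: D_KL(P||Q) ≠ D_KL(Q||P) in general.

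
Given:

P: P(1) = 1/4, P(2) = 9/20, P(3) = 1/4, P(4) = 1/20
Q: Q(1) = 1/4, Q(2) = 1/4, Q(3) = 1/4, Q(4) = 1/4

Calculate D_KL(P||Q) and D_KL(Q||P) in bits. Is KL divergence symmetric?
D_KL(P||Q) = 0.2655 bits, D_KL(Q||P) = 0.3685 bits. No, KL divergence is not symmetric.

D_KL(P||Q) = Σ P(x) log₂(P(x)/Q(x))

Computing term by term:
  P(1)·log₂(P(1)/Q(1)) = (1/4)·log₂((1/4)/(1/4)) = 0.00000
  P(2)·log₂(P(2)/Q(2)) = (9/20)·log₂((9/20)/(1/4)) = 0.38160
  P(3)·log₂(P(3)/Q(3)) = (1/4)·log₂((1/4)/(1/4)) = 0.00000
  P(4)·log₂(P(4)/Q(4)) = (1/20)·log₂((1/20)/(1/4)) = -0.11610

D_KL(P||Q) = 0.00000 + 0.38160 + 0.00000 - 0.11610 = 0.26550 ≈ 0.2655 bits

D_KL(Q||P) = Σ Q(x) log₂(Q(x)/P(x))

Computing term by term:
  Q(1)·log₂(Q(1)/P(1)) = (1/4)·log₂((1/4)/(1/4)) = 0.00000
  Q(2)·log₂(Q(2)/P(2)) = (1/4)·log₂((1/4)/(9/20)) = -0.21200
  Q(3)·log₂(Q(3)/P(3)) = (1/4)·log₂((1/4)/(1/4)) = 0.00000
  Q(4)·log₂(Q(4)/P(4)) = (1/4)·log₂((1/4)/(1/20)) = 0.58048

D_KL(Q||P) = 0.00000 - 0.21200 + 0.00000 + 0.58048 = 0.36848 ≈ 0.3685 bits

These are NOT equal (difference: 0.1030 bits). KL divergence is asymmetric: D_KL(P||Q) ≠ D_KL(Q||P) in general.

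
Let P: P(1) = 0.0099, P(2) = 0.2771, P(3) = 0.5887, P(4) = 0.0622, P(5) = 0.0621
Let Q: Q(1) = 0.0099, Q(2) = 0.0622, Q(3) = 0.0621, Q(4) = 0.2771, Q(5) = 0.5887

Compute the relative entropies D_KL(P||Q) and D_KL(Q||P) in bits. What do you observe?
D_KL(P||Q) = 2.1719 bits, D_KL(Q||P) = 2.1719 bits. The two directions give the same value here, because Q is a self-inverse relabeling of P; in general KL divergence is asymmetric.

D_KL(P||Q) = Σ P(x) log₂(P(x)/Q(x))

Computing term by term:
  P(1)·log₂(P(1)/Q(1)) = 0.0099·log₂(0.0099/0.0099) = 0.00000
  P(2)·log₂(P(2)/Q(2)) = 0.2771·log₂(0.2771/0.0622) = 0.59727
  P(3)·log₂(P(3)/Q(3)) = 0.5887·log₂(0.5887/0.0621) = 1.91025
  P(4)·log₂(P(4)/Q(4)) = 0.0622·log₂(0.0622/0.2771) = -0.13407
  P(5)·log₂(P(5)/Q(5)) = 0.0621·log₂(0.0621/0.5887) = -0.20151

D_KL(P||Q) = 0.00000 + 0.59727 + 1.91025 - 0.13407 - 0.20151 = 2.17194 ≈ 2.1719 bits

D_KL(Q||P) = Σ Q(x) log₂(Q(x)/P(x))

Computing term by term:
  Q(1)·log₂(Q(1)/P(1)) = 0.0099·log₂(0.0099/0.0099) = 0.00000
  Q(2)·log₂(Q(2)/P(2)) = 0.0622·log₂(0.0622/0.2771) = -0.13407
  Q(3)·log₂(Q(3)/P(3)) = 0.0621·log₂(0.0621/0.5887) = -0.20151
  Q(4)·log₂(Q(4)/P(4)) = 0.2771·log₂(0.2771/0.0622) = 0.59727
  Q(5)·log₂(Q(5)/P(5)) = 0.5887·log₂(0.5887/0.0621) = 1.91025

D_KL(Q||P) = 0.00000 - 0.13407 - 0.20151 + 0.59727 + 1.91025 = 2.17194 ≈ 2.1719 bits

These ARE equal here. Q is P with outcomes relabeled (Q(2) = P(4), Q(3) = P(5), Q(4) = P(2), Q(5) = P(3)) by a relabeling that is its own inverse, so the two sums contain exactly the same terms in a different order. This is a special case — KL divergence is not symmetric in general: D_KL(P||Q) ≠ D_KL(Q||P) for most P, Q.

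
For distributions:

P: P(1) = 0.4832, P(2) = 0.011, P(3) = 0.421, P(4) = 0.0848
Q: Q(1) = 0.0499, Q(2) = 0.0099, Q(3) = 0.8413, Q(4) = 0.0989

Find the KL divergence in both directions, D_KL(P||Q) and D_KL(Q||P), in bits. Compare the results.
D_KL(P||Q) = 1.1451 bits, D_KL(Q||P) = 0.6973 bits. D_KL(P||Q) is larger than D_KL(Q||P) by 0.4478 bits; the two directions differ.

D_KL(P||Q) = Σ P(x) log₂(P(x)/Q(x))

Computing term by term:
  P(1)·log₂(P(1)/Q(1)) = 0.4832·log₂(0.4832/0.0499) = 1.58273
  P(2)·log₂(P(2)/Q(2)) = 0.011·log₂(0.011/0.0099) = 0.00167
  P(3)·log₂(P(3)/Q(3)) = 0.421·log₂(0.421/0.8413) = -0.42049
  P(4)·log₂(P(4)/Q(4)) = 0.0848·log₂(0.0848/0.0989) = -0.01882

D_KL(P||Q) = 1.58273 + 0.00167 - 0.42049 - 0.01882 = 1.14509 ≈ 1.1451 bits

D_KL(Q||P) = Σ Q(x) log₂(Q(x)/P(x))

Computing term by term:
  Q(1)·log₂(Q(1)/P(1)) = 0.0499·log₂(0.0499/0.4832) = -0.16345
  Q(2)·log₂(Q(2)/P(2)) = 0.0099·log₂(0.0099/0.011) = -0.00150
  Q(3)·log₂(Q(3)/P(3)) = 0.8413·log₂(0.8413/0.421) = 0.84029
  Q(4)·log₂(Q(4)/P(4)) = 0.0989·log₂(0.0989/0.0848) = 0.02195

D_KL(Q||P) = -0.16345 - 0.00150 + 0.84029 + 0.02195 = 0.69729 ≈ 0.6973 bits

These are NOT equal (difference: 0.4478 bits). KL divergence is asymmetric: D_KL(P||Q) ≠ D_KL(Q||P) in general.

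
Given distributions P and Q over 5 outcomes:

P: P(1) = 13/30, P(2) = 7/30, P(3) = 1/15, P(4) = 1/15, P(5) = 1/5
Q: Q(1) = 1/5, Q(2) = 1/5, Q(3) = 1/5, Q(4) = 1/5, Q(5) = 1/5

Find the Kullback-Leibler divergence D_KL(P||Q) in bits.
0.3239 bits

D_KL(P||Q) = Σ P(x) log₂(P(x)/Q(x))

Computing term by term:
  P(1)·log₂(P(1)/Q(1)) = (13/30)·log₂((13/30)/(1/5)) = 0.48337
  P(2)·log₂(P(2)/Q(2)) = (7/30)·log₂((7/30)/(1/5)) = 0.05189
  P(3)·log₂(P(3)/Q(3)) = (1/15)·log₂((1/15)/(1/5)) = -0.10566
  P(4)·log₂(P(4)/Q(4)) = (1/15)·log₂((1/15)/(1/5)) = -0.10566
  P(5)·log₂(P(5)/Q(5)) = (1/5)·log₂((1/5)/(1/5)) = 0.00000

D_KL(P||Q) = 0.48337 + 0.05189 - 0.10566 - 0.10566 + 0.00000 = 0.32394 ≈ 0.3239 bits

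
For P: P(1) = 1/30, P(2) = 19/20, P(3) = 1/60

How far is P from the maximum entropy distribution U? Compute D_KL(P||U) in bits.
1.2527 bits

U(i) = 1/3 for all i

D_KL(P||U) = Σ P(x) log₂(P(x) / (1/3))
           = Σ P(x) log₂(P(x)) + log₂(3)
           = log₂(3) - H(P)

H(P) = -Σ P(x) log₂(P(x)):
  -P(1)·log₂(P(1)) = -(1/30)·log₂(1/30) = 0.16356
  -P(2)·log₂(P(2)) = -(19/20)·log₂(19/20) = 0.07030
  -P(3)·log₂(P(3)) = -(1/60)·log₂(1/60) = 0.09845
H(P) = 0.16356 + 0.07030 + 0.09845 = 0.33231 bits

log₂(3) = 1.58496 bits

D_KL(P||U) = 1.58496 - 0.33231 = 1.25265 ≈ 1.2527 bits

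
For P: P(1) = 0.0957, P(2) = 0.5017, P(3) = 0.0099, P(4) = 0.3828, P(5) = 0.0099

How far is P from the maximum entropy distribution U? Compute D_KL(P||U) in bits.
0.8366 bits

U(i) = 1/5 for all i

D_KL(P||U) = Σ P(x) log₂(P(x) / (1/5))
           = Σ P(x) log₂(P(x)) + log₂(5)
           = log₂(5) - H(P)

H(P) = -Σ P(x) log₂(P(x)):
  -P(1)·log₂(P(1)) = -(0.0957)·log₂(0.0957) = 0.32398
  -P(2)·log₂(P(2)) = -(0.5017)·log₂(0.5017) = 0.49924
  -P(3)·log₂(P(3)) = -(0.0099)·log₂(0.0099) = 0.06592
  -P(4)·log₂(P(4)) = -(0.3828)·log₂(0.3828) = 0.53031
  -P(5)·log₂(P(5)) = -(0.0099)·log₂(0.0099) = 0.06592
H(P) = 0.32398 + 0.49924 + 0.06592 + 0.53031 + 0.06592 = 1.48537 bits

log₂(5) = 2.32193 bits

D_KL(P||U) = 2.32193 - 1.48537 = 0.83656 ≈ 0.8366 bits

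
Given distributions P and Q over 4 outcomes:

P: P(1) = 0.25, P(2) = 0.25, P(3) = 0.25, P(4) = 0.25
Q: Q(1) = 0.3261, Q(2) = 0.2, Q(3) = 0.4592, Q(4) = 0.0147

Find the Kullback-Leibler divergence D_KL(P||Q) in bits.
0.7873 bits

D_KL(P||Q) = Σ P(x) log₂(P(x)/Q(x))

Computing term by term:
  P(1)·log₂(P(1)/Q(1)) = 0.25·log₂(0.25/0.3261) = -0.09585
  P(2)·log₂(P(2)/Q(2)) = 0.25·log₂(0.25/0.2) = 0.08048
  P(3)·log₂(P(3)/Q(3)) = 0.25·log₂(0.25/0.4592) = -0.21930
  P(4)·log₂(P(4)/Q(4)) = 0.25·log₂(0.25/0.0147) = 1.02201

D_KL(P||Q) = -0.09585 + 0.08048 - 0.21930 + 1.02201 = 0.78734 ≈ 0.7873 bits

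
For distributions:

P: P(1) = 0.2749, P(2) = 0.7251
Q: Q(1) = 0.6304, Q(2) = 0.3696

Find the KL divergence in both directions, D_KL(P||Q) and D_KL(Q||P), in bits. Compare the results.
D_KL(P||Q) = 0.3758 bits, D_KL(Q||P) = 0.3955 bits. D_KL(Q||P) is larger than D_KL(P||Q) by 0.0197 bits; the two directions differ.

D_KL(P||Q) = Σ P(x) log₂(P(x)/Q(x))

Computing term by term:
  P(1)·log₂(P(1)/Q(1)) = 0.2749·log₂(0.2749/0.6304) = -0.32915
  P(2)·log₂(P(2)/Q(2)) = 0.7251·log₂(0.7251/0.3696) = 0.70495

D_KL(P||Q) = -0.32915 + 0.70495 = 0.37580 ≈ 0.3758 bits

D_KL(Q||P) = Σ Q(x) log₂(Q(x)/P(x))

Computing term by term:
  Q(1)·log₂(Q(1)/P(1)) = 0.6304·log₂(0.6304/0.2749) = 0.75482
  Q(2)·log₂(Q(2)/P(2)) = 0.3696·log₂(0.3696/0.7251) = -0.35933

D_KL(Q||P) = 0.75482 - 0.35933 = 0.39549 ≈ 0.3955 bits

These are NOT equal (difference: 0.0197 bits). KL divergence is asymmetric: D_KL(P||Q) ≠ D_KL(Q||P) in general.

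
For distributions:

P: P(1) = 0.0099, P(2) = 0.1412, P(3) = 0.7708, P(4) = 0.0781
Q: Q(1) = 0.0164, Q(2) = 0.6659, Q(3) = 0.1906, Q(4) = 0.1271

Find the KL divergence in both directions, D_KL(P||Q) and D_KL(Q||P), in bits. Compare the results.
D_KL(P||Q) = 1.1758 bits, D_KL(Q||P) = 1.2070 bits. D_KL(Q||P) is larger than D_KL(P||Q) by 0.0312 bits; the two directions differ.

D_KL(P||Q) = Σ P(x) log₂(P(x)/Q(x))

Computing term by term:
  P(1)·log₂(P(1)/Q(1)) = 0.0099·log₂(0.0099/0.0164) = -0.00721
  P(2)·log₂(P(2)/Q(2)) = 0.1412·log₂(0.1412/0.6659) = -0.31594
  P(3)·log₂(P(3)/Q(3)) = 0.7708·log₂(0.7708/0.1906) = 1.55379
  P(4)·log₂(P(4)/Q(4)) = 0.0781·log₂(0.0781/0.1271) = -0.05487

D_KL(P||Q) = -0.00721 - 0.31594 + 1.55379 - 0.05487 = 1.17577 ≈ 1.1758 bits

D_KL(Q||P) = Σ Q(x) log₂(Q(x)/P(x))

Computing term by term:
  Q(1)·log₂(Q(1)/P(1)) = 0.0164·log₂(0.0164/0.0099) = 0.01194
  Q(2)·log₂(Q(2)/P(2)) = 0.6659·log₂(0.6659/0.1412) = 1.48999
  Q(3)·log₂(Q(3)/P(3)) = 0.1906·log₂(0.1906/0.7708) = -0.38421
  Q(4)·log₂(Q(4)/P(4)) = 0.1271·log₂(0.1271/0.0781) = 0.08930

D_KL(Q||P) = 0.01194 + 1.48999 - 0.38421 + 0.08930 = 1.20702 ≈ 1.2070 bits

These are NOT equal (difference: 0.0312 bits). KL divergence is asymmetric: D_KL(P||Q) ≠ D_KL(Q||P) in general.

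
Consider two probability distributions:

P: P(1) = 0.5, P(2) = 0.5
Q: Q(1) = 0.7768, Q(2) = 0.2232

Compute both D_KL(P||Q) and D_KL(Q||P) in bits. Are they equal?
D_KL(P||Q) = 0.2640 bits, D_KL(Q||P) = 0.2340 bits. No, they are not equal.

D_KL(P||Q) = Σ P(x) log₂(P(x)/Q(x))

Computing term by term:
  P(1)·log₂(P(1)/Q(1)) = 0.5·log₂(0.5/0.7768) = -0.31781
  P(2)·log₂(P(2)/Q(2)) = 0.5·log₂(0.5/0.2232) = 0.58180

D_KL(P||Q) = -0.31781 + 0.58180 = 0.26399 ≈ 0.2640 bits

D_KL(Q||P) = Σ Q(x) log₂(Q(x)/P(x))

Computing term by term:
  Q(1)·log₂(Q(1)/P(1)) = 0.7768·log₂(0.7768/0.5) = 0.49375
  Q(2)·log₂(Q(2)/P(2)) = 0.2232·log₂(0.2232/0.5) = -0.25971

D_KL(Q||P) = 0.49375 - 0.25971 = 0.23404 ≈ 0.2340 bits

These are NOT equal (difference: 0.0300 bits). KL divergence is asymmetric: D_KL(P||Q) ≠ D_KL(Q||P) in general.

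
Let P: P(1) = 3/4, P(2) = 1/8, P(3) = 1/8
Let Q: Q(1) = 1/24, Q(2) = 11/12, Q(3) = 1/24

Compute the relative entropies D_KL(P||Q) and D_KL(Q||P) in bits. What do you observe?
D_KL(P||Q) = 2.9663 bits, D_KL(Q||P) = 2.3951 bits. The two directions give different values (D_KL(P||Q) exceeds D_KL(Q||P) by 0.5712 bits): KL divergence is asymmetric.

D_KL(P||Q) = Σ P(x) log₂(P(x)/Q(x))

Computing term by term:
  P(1)·log₂(P(1)/Q(1)) = (3/4)·log₂((3/4)/(1/24)) = 3.12744
  P(2)·log₂(P(2)/Q(2)) = (1/8)·log₂((1/8)/(11/12)) = -0.35931
  P(3)·log₂(P(3)/Q(3)) = (1/8)·log₂((1/8)/(1/24)) = 0.19812

D_KL(P||Q) = 3.12744 - 0.35931 + 0.19812 = 2.96625 ≈ 2.9663 bits

D_KL(Q||P) = Σ Q(x) log₂(Q(x)/P(x))

Computing term by term:
  Q(1)·log₂(Q(1)/P(1)) = (1/24)·log₂((1/24)/(3/4)) = -0.17375
  Q(2)·log₂(Q(2)/P(2)) = (11/12)·log₂((11/12)/(1/8)) = 2.63493
  Q(3)·log₂(Q(3)/P(3)) = (1/24)·log₂((1/24)/(1/8)) = -0.06604

D_KL(Q||P) = -0.17375 + 2.63493 - 0.06604 = 2.39514 ≈ 2.3951 bits

These are NOT equal (difference: 0.5712 bits). KL divergence is asymmetric: D_KL(P||Q) ≠ D_KL(Q||P) in general.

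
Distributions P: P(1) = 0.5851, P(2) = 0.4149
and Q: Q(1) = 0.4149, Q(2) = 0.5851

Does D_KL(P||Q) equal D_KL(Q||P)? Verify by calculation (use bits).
D_KL(P||Q) = 0.0844 bits, D_KL(Q||P) = 0.0844 bits. Yes — for this pair D_KL(P||Q) = D_KL(Q||P).

D_KL(P||Q) = Σ P(x) log₂(P(x)/Q(x))

Computing term by term:
  P(1)·log₂(P(1)/Q(1)) = 0.5851·log₂(0.5851/0.4149) = 0.29016
  P(2)·log₂(P(2)/Q(2)) = 0.4149·log₂(0.4149/0.5851) = -0.20576

D_KL(P||Q) = 0.29016 - 0.20576 = 0.08440 ≈ 0.0844 bits

D_KL(Q||P) = Σ Q(x) log₂(Q(x)/P(x))

Computing term by term:
  Q(1)·log₂(Q(1)/P(1)) = 0.4149·log₂(0.4149/0.5851) = -0.20576
  Q(2)·log₂(Q(2)/P(2)) = 0.5851·log₂(0.5851/0.4149) = 0.29016

D_KL(Q||P) = -0.20576 + 0.29016 = 0.08440 ≈ 0.0844 bits

These ARE equal here. Q is P with outcomes relabeled (Q(1) = P(2), Q(2) = P(1)) by a relabeling that is its own inverse, so the two sums contain exactly the same terms in a different order. This is a special case — KL divergence is not symmetric in general: D_KL(P||Q) ≠ D_KL(Q||P) for most P, Q.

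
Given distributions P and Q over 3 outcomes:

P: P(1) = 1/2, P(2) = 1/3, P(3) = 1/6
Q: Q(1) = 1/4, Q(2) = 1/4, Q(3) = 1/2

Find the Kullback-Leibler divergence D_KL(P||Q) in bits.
0.3742 bits

D_KL(P||Q) = Σ P(x) log₂(P(x)/Q(x))

Computing term by term:
  P(1)·log₂(P(1)/Q(1)) = (1/2)·log₂((1/2)/(1/4)) = 0.50000
  P(2)·log₂(P(2)/Q(2)) = (1/3)·log₂((1/3)/(1/4)) = 0.13835
  P(3)·log₂(P(3)/Q(3)) = (1/6)·log₂((1/6)/(1/2)) = -0.26416

D_KL(P||Q) = 0.50000 + 0.13835 - 0.26416 = 0.37419 ≈ 0.3742 bits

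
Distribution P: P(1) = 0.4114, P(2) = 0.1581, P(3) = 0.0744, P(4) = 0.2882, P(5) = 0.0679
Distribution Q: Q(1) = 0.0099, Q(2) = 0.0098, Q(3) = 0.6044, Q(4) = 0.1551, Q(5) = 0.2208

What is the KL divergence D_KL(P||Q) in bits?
2.7636 bits

D_KL(P||Q) = Σ P(x) log₂(P(x)/Q(x))

Computing term by term:
  P(1)·log₂(P(1)/Q(1)) = 0.4114·log₂(0.4114/0.0099) = 2.21209
  P(2)·log₂(P(2)/Q(2)) = 0.1581·log₂(0.1581/0.0098) = 0.63428
  P(3)·log₂(P(3)/Q(3)) = 0.0744·log₂(0.0744/0.6044) = -0.22485
  P(4)·log₂(P(4)/Q(4)) = 0.2882·log₂(0.2882/0.1551) = 0.25761
  P(5)·log₂(P(5)/Q(5)) = 0.0679·log₂(0.0679/0.2208) = -0.11552

D_KL(P||Q) = 2.21209 + 0.63428 - 0.22485 + 0.25761 - 0.11552 = 2.76361 ≈ 2.7636 bits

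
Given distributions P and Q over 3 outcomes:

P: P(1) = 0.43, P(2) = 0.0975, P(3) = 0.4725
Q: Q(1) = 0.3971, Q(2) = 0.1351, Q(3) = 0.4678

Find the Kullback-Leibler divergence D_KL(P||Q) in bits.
0.0103 bits

D_KL(P||Q) = Σ P(x) log₂(P(x)/Q(x))

Computing term by term:
  P(1)·log₂(P(1)/Q(1)) = 0.43·log₂(0.43/0.3971) = 0.04938
  P(2)·log₂(P(2)/Q(2)) = 0.0975·log₂(0.0975/0.1351) = -0.04588
  P(3)·log₂(P(3)/Q(3)) = 0.4725·log₂(0.4725/0.4678) = 0.00681

D_KL(P||Q) = 0.04938 - 0.04588 + 0.00681 = 0.01031 ≈ 0.0103 bits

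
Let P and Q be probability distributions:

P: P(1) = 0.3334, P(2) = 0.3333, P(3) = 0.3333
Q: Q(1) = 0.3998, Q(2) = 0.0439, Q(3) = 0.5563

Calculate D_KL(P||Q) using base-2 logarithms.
0.6411 bits

D_KL(P||Q) = Σ P(x) log₂(P(x)/Q(x))

Computing term by term:
  P(1)·log₂(P(1)/Q(1)) = 0.3334·log₂(0.3334/0.3998) = -0.08736
  P(2)·log₂(P(2)/Q(2)) = 0.3333·log₂(0.3333/0.0439) = 0.97475
  P(3)·log₂(P(3)/Q(3)) = 0.3333·log₂(0.3333/0.5563) = -0.24632

D_KL(P||Q) = -0.08736 + 0.97475 - 0.24632 = 0.64107 ≈ 0.6411 bits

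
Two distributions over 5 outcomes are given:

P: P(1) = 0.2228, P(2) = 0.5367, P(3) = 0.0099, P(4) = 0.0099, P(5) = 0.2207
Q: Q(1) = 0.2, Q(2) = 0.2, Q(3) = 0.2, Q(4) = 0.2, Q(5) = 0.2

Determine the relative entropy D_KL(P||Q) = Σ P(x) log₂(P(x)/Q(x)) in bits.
0.7445 bits

D_KL(P||Q) = Σ P(x) log₂(P(x)/Q(x))

Computing term by term:
  P(1)·log₂(P(1)/Q(1)) = 0.2228·log₂(0.2228/0.2) = 0.03470
  P(2)·log₂(P(2)/Q(2)) = 0.5367·log₂(0.5367/0.2) = 0.76432
  P(3)·log₂(P(3)/Q(3)) = 0.0099·log₂(0.0099/0.2) = -0.04293
  P(4)·log₂(P(4)/Q(4)) = 0.0099·log₂(0.0099/0.2) = -0.04293
  P(5)·log₂(P(5)/Q(5)) = 0.2207·log₂(0.2207/0.2) = 0.03136

D_KL(P||Q) = 0.03470 + 0.76432 - 0.04293 - 0.04293 + 0.03136 = 0.74452 ≈ 0.7445 bits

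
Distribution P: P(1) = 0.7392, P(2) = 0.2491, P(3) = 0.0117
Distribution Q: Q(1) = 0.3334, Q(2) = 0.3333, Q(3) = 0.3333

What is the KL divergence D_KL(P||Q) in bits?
0.6879 bits

D_KL(P||Q) = Σ P(x) log₂(P(x)/Q(x))

Computing term by term:
  P(1)·log₂(P(1)/Q(1)) = 0.7392·log₂(0.7392/0.3334) = 0.84913
  P(2)·log₂(P(2)/Q(2)) = 0.2491·log₂(0.2491/0.3333) = -0.10465
  P(3)·log₂(P(3)/Q(3)) = 0.0117·log₂(0.0117/0.3333) = -0.05654

D_KL(P||Q) = 0.84913 - 0.10465 - 0.05654 = 0.68794 ≈ 0.6879 bits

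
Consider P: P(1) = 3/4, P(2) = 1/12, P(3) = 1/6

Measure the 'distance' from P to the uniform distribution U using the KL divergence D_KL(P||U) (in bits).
0.5441 bits

U(i) = 1/3 for all i

D_KL(P||U) = Σ P(x) log₂(P(x) / (1/3))
           = Σ P(x) log₂(P(x)) + log₂(3)
           = log₂(3) - H(P)

H(P) = -Σ P(x) log₂(P(x)):
  -P(1)·log₂(P(1)) = -(3/4)·log₂(3/4) = 0.31128
  -P(2)·log₂(P(2)) = -(1/12)·log₂(1/12) = 0.29875
  -P(3)·log₂(P(3)) = -(1/6)·log₂(1/6) = 0.43083
H(P) = 0.31128 + 0.29875 + 0.43083 = 1.04086 bits

log₂(3) = 1.58496 bits

D_KL(P||U) = 1.58496 - 1.04086 = 0.54410 ≈ 0.5441 bits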